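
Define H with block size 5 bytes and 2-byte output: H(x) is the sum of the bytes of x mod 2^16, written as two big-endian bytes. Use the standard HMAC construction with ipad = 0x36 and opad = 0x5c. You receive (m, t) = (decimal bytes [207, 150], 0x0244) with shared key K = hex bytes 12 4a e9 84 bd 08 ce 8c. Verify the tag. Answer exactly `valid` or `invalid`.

Key hex bytes 12 4a e9 84 bd 08 ce 8c is 8 bytes > B = 5, so hash it first: H(key) = 03 e8, then zero-pad to 5 bytes: K' = 03 e8 00 00 00.
K' ⊕ ipad = 35 de 36 36 36; K' ⊕ opad = 5f b4 5c 5c 5c.
Inner hash: sum = 53+222+54+54+54+207+150 = 794 → 03 1a.
Outer hash (recomputed tag): sum = 95+180+92+92+92+3+26 = 580 → 02 44.
Recomputed tag = 0244; claimed = 0244 → match.

valid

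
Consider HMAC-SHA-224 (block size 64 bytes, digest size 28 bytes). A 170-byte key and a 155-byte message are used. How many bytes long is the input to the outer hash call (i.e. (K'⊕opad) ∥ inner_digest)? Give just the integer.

92

Key is 170 > 64 bytes, so it is hashed to 28 bytes then zero-padded to 64: |K'| = 64.
Outer input = (K'⊕opad) ∥ H(inner) → 64 + 28 = 92 bytes.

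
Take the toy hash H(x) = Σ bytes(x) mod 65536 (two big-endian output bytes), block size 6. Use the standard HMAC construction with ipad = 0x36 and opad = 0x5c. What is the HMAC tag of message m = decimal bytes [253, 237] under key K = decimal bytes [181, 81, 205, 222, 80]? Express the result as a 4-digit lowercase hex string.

02c9

Key decimal bytes [181, 81, 205, 222, 80] = b5 51 cd de 50 is 5 bytes ≤ B = 6; zero-pad to 6 bytes: K' = b5 51 cd de 50 00.
K' ⊕ ipad = 83 67 fb e8 66 36.  K' ⊕ opad = e9 0d 91 82 0c 5c.
Inner input = (K'⊕ipad) ∥ m = 83 67 fb e8 66 36 ∥ fd ed.
Inner hash: sum = 131+103+251+232+102+54+253+237 = 1363 → 05 53.
Outer input = (K'⊕opad) ∥ inner = e9 0d 91 82 0c 5c ∥ 05 53.
Outer hash (tag): sum = 233+13+145+130+12+92+5+83 = 713 → 02 c9.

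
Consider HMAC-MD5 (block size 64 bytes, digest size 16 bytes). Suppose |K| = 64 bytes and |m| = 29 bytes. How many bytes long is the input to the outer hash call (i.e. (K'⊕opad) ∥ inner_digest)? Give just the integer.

Key is 64 ≤ 64 bytes, zero-padded: |K'| = 64.
Outer input = (K'⊕opad) ∥ H(inner) → 64 + 16 = 80 bytes.

80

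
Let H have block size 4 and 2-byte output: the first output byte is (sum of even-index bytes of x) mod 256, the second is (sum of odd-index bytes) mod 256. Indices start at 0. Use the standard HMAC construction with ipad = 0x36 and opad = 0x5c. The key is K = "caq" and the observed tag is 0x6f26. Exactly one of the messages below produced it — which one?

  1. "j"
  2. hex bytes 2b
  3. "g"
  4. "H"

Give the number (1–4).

Key "caq" = 63 61 71 is 3 bytes ≤ B = 4; zero-pad to 4 bytes: K' = 63 61 71 00.
K' ⊕ ipad = 55 57 47 36; K' ⊕ opad = 3f 3d 2d 5c.
m1: inner = H(55 57 47 36 6a) = 06 8d; tag = H(3f 3d 2d 5c 06 8d) = 7226
m2: inner = H(55 57 47 36 2b) = c7 8d; tag = H(3f 3d 2d 5c c7 8d) = 3326
m3: inner = H(55 57 47 36 67) = 03 8d; tag = H(3f 3d 2d 5c 03 8d) = 6f26 ← matches
m4: inner = H(55 57 47 36 48) = e4 8d; tag = H(3f 3d 2d 5c e4 8d) = 5026

3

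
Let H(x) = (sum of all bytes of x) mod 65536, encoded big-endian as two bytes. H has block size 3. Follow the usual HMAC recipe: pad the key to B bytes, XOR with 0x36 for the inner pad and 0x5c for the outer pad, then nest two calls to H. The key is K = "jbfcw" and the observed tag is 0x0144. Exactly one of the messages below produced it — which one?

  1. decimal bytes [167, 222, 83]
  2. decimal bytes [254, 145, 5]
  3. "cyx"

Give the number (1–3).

2

Key "jbfcw" = 6a 62 66 63 77 is 5 bytes > B = 3, so hash it first: H(key) = 02 0c, then zero-pad to 3 bytes: K' = 02 0c 00.
K' ⊕ ipad = 34 3a 36; K' ⊕ opad = 5e 50 5c.
m1: inner = H(34 3a 36 a7 de 53) = 02 7c; tag = H(5e 50 5c 02 7c) = 0188
m2: inner = H(34 3a 36 fe 91 05) = 02 38; tag = H(5e 50 5c 02 38) = 0144 ← matches
m3: inner = H(34 3a 36 63 79 78) = 01 f8; tag = H(5e 50 5c 01 f8) = 0203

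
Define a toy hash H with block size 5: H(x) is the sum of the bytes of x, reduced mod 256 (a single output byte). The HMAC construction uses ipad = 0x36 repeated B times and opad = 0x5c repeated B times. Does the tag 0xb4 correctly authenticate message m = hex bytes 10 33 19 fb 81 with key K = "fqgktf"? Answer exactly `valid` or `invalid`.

Key "fqgktf" = 66 71 67 6b 74 66 is 6 bytes > B = 5, so hash it first: H(key) = 83, then zero-pad to 5 bytes: K' = 83 00 00 00 00.
K' ⊕ ipad = b5 36 36 36 36; K' ⊕ opad = df 5c 5c 5c 5c.
Inner hash: sum = 181+54+54+54+54+16+51+25+251+129 = 869; mod 256 = 101 → 65.
Outer hash (recomputed tag): sum = 223+92+92+92+92+101 = 692; mod 256 = 180 → b4.
Recomputed tag = b4; claimed = b4 → match.

valid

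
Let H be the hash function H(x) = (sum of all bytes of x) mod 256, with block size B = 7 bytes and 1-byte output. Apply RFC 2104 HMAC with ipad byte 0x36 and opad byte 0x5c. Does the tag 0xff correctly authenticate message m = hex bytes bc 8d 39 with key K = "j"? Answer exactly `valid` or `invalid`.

invalid

Key "j" = 6a is 1 byte ≤ B = 7; zero-pad to 7 bytes: K' = 6a 00 00 00 00 00 00.
K' ⊕ ipad = 5c 36 36 36 36 36 36; K' ⊕ opad = 36 5c 5c 5c 5c 5c 5c.
Inner hash: sum = 92+54+54+54+54+54+54+188+141+57 = 802; mod 256 = 34 → 22.
Outer hash (recomputed tag): sum = 54+92+92+92+92+92+92+34 = 640; mod 256 = 128 → 80.
Recomputed tag = 80; claimed = ff → mismatch.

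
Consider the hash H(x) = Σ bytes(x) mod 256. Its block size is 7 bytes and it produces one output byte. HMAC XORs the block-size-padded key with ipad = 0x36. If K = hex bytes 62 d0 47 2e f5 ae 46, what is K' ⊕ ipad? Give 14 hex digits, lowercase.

54e67118c39870

Key hex bytes 62 d0 47 2e f5 ae 46 is exactly B = 7 bytes: K' = 62 d0 47 2e f5 ae 46.
XOR each byte with 0x36: 62⊕36=54, d0⊕36=e6, 47⊕36=71, 2e⊕36=18, f5⊕36=c3, ae⊕36=98, 46⊕36=70.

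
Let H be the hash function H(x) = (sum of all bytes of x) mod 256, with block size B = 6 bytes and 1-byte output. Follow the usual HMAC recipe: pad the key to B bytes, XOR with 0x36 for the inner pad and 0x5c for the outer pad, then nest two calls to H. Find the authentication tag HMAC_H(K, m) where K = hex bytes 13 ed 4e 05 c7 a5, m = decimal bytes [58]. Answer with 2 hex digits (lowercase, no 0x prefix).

Key hex bytes 13 ed 4e 05 c7 a5 is exactly B = 6 bytes: K' = 13 ed 4e 05 c7 a5.
K' ⊕ ipad = 25 db 78 33 f1 93.  K' ⊕ opad = 4f b1 12 59 9b f9.
Inner input = (K'⊕ipad) ∥ m = 25 db 78 33 f1 93 ∥ 3a.
Inner hash: sum = 37+219+120+51+241+147+58 = 873; mod 256 = 105 → 69.
Outer input = (K'⊕opad) ∥ inner = 4f b1 12 59 9b f9 ∥ 69.
Outer hash (tag): sum = 79+177+18+89+155+249+105 = 872; mod 256 = 104 → 68.

68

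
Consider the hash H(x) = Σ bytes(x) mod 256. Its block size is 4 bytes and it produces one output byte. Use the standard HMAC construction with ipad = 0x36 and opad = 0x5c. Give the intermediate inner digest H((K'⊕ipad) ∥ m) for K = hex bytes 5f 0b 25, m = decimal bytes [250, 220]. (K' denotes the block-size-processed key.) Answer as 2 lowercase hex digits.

c5

Key hex bytes 5f 0b 25 is 3 bytes ≤ B = 4; zero-pad to 4 bytes: K' = 5f 0b 25 00.
K' ⊕ ipad = 69 3d 13 36.
Inner input = 69 3d 13 36 ∥ fa dc.
Inner hash: sum = 105+61+19+54+250+220 = 709; mod 256 = 197 → c5.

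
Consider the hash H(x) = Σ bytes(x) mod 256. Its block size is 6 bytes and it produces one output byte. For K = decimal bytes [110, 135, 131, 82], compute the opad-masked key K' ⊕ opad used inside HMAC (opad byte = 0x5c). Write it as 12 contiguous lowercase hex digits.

Key decimal bytes [110, 135, 131, 82] = 6e 87 83 52 is 4 bytes ≤ B = 6; zero-pad to 6 bytes: K' = 6e 87 83 52 00 00.
XOR each byte with 0x5c: 6e⊕5c=32, 87⊕5c=db, 83⊕5c=df, 52⊕5c=0e, 00⊕5c=5c, 00⊕5c=5c.

32dbdf0e5c5c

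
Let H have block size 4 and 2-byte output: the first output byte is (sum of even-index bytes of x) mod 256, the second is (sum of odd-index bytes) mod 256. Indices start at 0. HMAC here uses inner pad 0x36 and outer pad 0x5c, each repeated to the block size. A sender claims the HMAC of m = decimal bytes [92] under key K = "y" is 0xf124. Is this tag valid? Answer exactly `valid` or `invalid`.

invalid

Key "y" = 79 is 1 byte ≤ B = 4; zero-pad to 4 bytes: K' = 79 00 00 00.
K' ⊕ ipad = 4f 36 36 36; K' ⊕ opad = 25 5c 5c 5c.
Inner hash: even-index sum = 225 mod 256 = 225; odd-index sum = 108 mod 256 = 108 → e1 6c.
Outer hash (recomputed tag): even-index sum = 354 mod 256 = 98; odd-index sum = 292 mod 256 = 36 → 62 24.
Recomputed tag = 6224; claimed = f124 → mismatch.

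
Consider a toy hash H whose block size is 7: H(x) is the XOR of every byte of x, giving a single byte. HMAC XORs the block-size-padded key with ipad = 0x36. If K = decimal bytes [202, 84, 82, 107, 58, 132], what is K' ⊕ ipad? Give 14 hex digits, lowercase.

Key decimal bytes [202, 84, 82, 107, 58, 132] = ca 54 52 6b 3a 84 is 6 bytes ≤ B = 7; zero-pad to 7 bytes: K' = ca 54 52 6b 3a 84 00.
XOR each byte with 0x36: ca⊕36=fc, 54⊕36=62, 52⊕36=64, 6b⊕36=5d, 3a⊕36=0c, 84⊕36=b2, 00⊕36=36.

fc62645d0cb236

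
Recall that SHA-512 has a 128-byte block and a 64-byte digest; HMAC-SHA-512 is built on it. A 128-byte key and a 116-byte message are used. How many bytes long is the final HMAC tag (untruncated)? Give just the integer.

64

The tag is one SHA-512 digest: 64 bytes.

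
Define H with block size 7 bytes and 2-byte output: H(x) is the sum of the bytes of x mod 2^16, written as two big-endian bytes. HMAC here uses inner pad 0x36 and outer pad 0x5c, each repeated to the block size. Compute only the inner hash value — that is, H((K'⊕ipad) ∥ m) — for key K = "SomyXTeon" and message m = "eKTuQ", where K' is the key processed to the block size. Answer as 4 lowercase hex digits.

03ad

Key "SomyXTeon" = 53 6f 6d 79 58 54 65 6f 6e is 9 bytes > B = 7, so hash it first: H(key) = 03 96, then zero-pad to 7 bytes: K' = 03 96 00 00 00 00 00.
K' ⊕ ipad = 35 a0 36 36 36 36 36.
Inner input = 35 a0 36 36 36 36 36 ∥ 65 4b 54 75 51.
Inner hash: sum = 53+160+54+54+54+54+54+101+75+84+117+81 = 941 → 03 ad.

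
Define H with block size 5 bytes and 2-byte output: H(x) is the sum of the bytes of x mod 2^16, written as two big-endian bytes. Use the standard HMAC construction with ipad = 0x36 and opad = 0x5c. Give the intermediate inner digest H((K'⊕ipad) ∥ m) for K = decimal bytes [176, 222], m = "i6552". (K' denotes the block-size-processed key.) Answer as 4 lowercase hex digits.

034b

Key decimal bytes [176, 222] = b0 de is 2 bytes ≤ B = 5; zero-pad to 5 bytes: K' = b0 de 00 00 00.
K' ⊕ ipad = 86 e8 36 36 36.
Inner input = 86 e8 36 36 36 ∥ 69 36 35 35 32.
Inner hash: sum = 134+232+54+54+54+105+54+53+53+50 = 843 → 03 4b.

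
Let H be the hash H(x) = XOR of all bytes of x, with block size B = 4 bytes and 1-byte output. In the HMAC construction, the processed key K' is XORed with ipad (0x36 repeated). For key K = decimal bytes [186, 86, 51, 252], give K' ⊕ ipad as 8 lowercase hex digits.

Key decimal bytes [186, 86, 51, 252] = ba 56 33 fc is exactly B = 4 bytes: K' = ba 56 33 fc.
XOR each byte with 0x36: ba⊕36=8c, 56⊕36=60, 33⊕36=05, fc⊕36=ca.

8c6005ca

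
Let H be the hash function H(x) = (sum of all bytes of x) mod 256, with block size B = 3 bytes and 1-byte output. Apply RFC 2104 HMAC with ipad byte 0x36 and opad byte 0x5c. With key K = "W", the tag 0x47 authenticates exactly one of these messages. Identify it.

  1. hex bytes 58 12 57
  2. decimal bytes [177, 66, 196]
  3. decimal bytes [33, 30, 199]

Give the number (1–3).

Key "W" = 57 is 1 byte ≤ B = 3; zero-pad to 3 bytes: K' = 57 00 00.
K' ⊕ ipad = 61 36 36; K' ⊕ opad = 0b 5c 5c.
m1: inner = H(61 36 36 58 12 57) = 8e; tag = H(0b 5c 5c 8e) = 51
m2: inner = H(61 36 36 b1 42 c4) = 84; tag = H(0b 5c 5c 84) = 47 ← matches
m3: inner = H(61 36 36 21 1e c7) = d3; tag = H(0b 5c 5c d3) = 96

2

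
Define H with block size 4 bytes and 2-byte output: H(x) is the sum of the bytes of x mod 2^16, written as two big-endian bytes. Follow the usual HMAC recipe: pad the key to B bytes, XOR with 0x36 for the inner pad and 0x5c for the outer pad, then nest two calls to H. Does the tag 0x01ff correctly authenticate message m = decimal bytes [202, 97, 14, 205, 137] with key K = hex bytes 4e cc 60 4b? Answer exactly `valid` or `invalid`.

Key hex bytes 4e cc 60 4b is exactly B = 4 bytes: K' = 4e cc 60 4b.
K' ⊕ ipad = 78 fa 56 7d; K' ⊕ opad = 12 90 3c 17.
Inner hash: sum = 120+250+86+125+202+97+14+205+137 = 1236 → 04 d4.
Outer hash (recomputed tag): sum = 18+144+60+23+4+212 = 461 → 01 cd.
Recomputed tag = 01cd; claimed = 01ff → mismatch.

invalid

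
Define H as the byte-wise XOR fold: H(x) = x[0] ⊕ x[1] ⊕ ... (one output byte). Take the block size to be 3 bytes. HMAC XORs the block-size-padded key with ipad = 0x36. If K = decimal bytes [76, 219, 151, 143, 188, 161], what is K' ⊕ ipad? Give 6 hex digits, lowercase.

Key decimal bytes [76, 219, 151, 143, 188, 161] = 4c db 97 8f bc a1 is 6 bytes > B = 3, so hash it first: H(key) = 92, then zero-pad to 3 bytes: K' = 92 00 00.
XOR each byte with 0x36: 92⊕36=a4, 00⊕36=36, 00⊕36=36.

a43636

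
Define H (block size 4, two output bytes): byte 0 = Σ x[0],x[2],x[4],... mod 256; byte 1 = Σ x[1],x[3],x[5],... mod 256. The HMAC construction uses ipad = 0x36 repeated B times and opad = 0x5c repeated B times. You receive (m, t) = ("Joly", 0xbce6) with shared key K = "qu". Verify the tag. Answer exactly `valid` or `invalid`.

valid

Key "qu" = 71 75 is 2 bytes ≤ B = 4; zero-pad to 4 bytes: K' = 71 75 00 00.
K' ⊕ ipad = 47 43 36 36; K' ⊕ opad = 2d 29 5c 5c.
Inner hash: even-index sum = 307 mod 256 = 51; odd-index sum = 353 mod 256 = 97 → 33 61.
Outer hash (recomputed tag): even-index sum = 188 mod 256 = 188; odd-index sum = 230 mod 256 = 230 → bc e6.
Recomputed tag = bce6; claimed = bce6 → match.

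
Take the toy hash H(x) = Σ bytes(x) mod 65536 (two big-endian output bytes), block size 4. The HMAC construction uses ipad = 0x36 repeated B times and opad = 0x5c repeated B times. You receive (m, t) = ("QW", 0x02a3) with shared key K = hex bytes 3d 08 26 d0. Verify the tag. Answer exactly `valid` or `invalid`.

valid

Key hex bytes 3d 08 26 d0 is exactly B = 4 bytes: K' = 3d 08 26 d0.
K' ⊕ ipad = 0b 3e 10 e6; K' ⊕ opad = 61 54 7a 8c.
Inner hash: sum = 11+62+16+230+81+87 = 487 → 01 e7.
Outer hash (recomputed tag): sum = 97+84+122+140+1+231 = 675 → 02 a3.
Recomputed tag = 02a3; claimed = 02a3 → match.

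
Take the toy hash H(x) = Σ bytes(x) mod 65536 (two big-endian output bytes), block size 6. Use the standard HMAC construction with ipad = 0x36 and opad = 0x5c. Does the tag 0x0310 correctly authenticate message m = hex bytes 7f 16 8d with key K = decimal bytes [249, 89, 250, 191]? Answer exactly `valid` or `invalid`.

Key decimal bytes [249, 89, 250, 191] = f9 59 fa bf is 4 bytes ≤ B = 6; zero-pad to 6 bytes: K' = f9 59 fa bf 00 00.
K' ⊕ ipad = cf 6f cc 89 36 36; K' ⊕ opad = a5 05 a6 e3 5c 5c.
Inner hash: sum = 207+111+204+137+54+54+127+22+141 = 1057 → 04 21.
Outer hash (recomputed tag): sum = 165+5+166+227+92+92+4+33 = 784 → 03 10.
Recomputed tag = 0310; claimed = 0310 → match.

valid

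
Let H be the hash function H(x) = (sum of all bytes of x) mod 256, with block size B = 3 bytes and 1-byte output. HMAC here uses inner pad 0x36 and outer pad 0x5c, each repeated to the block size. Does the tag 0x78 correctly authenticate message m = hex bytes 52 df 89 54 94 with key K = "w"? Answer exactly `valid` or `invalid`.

Key "w" = 77 is 1 byte ≤ B = 3; zero-pad to 3 bytes: K' = 77 00 00.
K' ⊕ ipad = 41 36 36; K' ⊕ opad = 2b 5c 5c.
Inner hash: sum = 65+54+54+82+223+137+84+148 = 847; mod 256 = 79 → 4f.
Outer hash (recomputed tag): sum = 43+92+92+79 = 306; mod 256 = 50 → 32.
Recomputed tag = 32; claimed = 78 → mismatch.

invalid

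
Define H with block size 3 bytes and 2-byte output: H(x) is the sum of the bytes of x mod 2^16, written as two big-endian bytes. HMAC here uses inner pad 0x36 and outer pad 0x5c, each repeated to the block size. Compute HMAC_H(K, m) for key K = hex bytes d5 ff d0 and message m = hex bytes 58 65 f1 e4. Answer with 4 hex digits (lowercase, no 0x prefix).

Key hex bytes d5 ff d0 is exactly B = 3 bytes: K' = d5 ff d0.
K' ⊕ ipad = e3 c9 e6.  K' ⊕ opad = 89 a3 8c.
Inner input = (K'⊕ipad) ∥ m = e3 c9 e6 ∥ 58 65 f1 e4.
Inner hash: sum = 227+201+230+88+101+241+228 = 1316 → 05 24.
Outer input = (K'⊕opad) ∥ inner = 89 a3 8c ∥ 05 24.
Outer hash (tag): sum = 137+163+140+5+36 = 481 → 01 e1.

01e1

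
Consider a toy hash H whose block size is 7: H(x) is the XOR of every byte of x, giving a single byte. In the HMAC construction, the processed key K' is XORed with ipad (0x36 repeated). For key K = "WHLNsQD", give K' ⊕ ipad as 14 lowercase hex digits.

Key "WHLNsQD" = 57 48 4c 4e 73 51 44 is exactly B = 7 bytes: K' = 57 48 4c 4e 73 51 44.
XOR each byte with 0x36: 57⊕36=61, 48⊕36=7e, 4c⊕36=7a, 4e⊕36=78, 73⊕36=45, 51⊕36=67, 44⊕36=72.

617e7a78456772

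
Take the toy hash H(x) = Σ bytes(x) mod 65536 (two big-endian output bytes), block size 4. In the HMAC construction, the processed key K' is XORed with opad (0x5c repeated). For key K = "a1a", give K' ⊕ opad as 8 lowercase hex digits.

Key "a1a" = 61 31 61 is 3 bytes ≤ B = 4; zero-pad to 4 bytes: K' = 61 31 61 00.
XOR each byte with 0x5c: 61⊕5c=3d, 31⊕5c=6d, 61⊕5c=3d, 00⊕5c=5c.

3d6d3d5c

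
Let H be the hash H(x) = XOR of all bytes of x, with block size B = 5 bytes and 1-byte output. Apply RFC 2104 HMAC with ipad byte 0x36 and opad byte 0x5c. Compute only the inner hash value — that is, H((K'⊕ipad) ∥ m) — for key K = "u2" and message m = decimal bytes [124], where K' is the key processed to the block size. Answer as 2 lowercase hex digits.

Key "u2" = 75 32 is 2 bytes ≤ B = 5; zero-pad to 5 bytes: K' = 75 32 00 00 00.
K' ⊕ ipad = 43 04 36 36 36.
Inner input = 43 04 36 36 36 ∥ 7c.
Inner hash: XOR 43⊕04⊕36⊕36⊕36⊕7c = 0d.

0d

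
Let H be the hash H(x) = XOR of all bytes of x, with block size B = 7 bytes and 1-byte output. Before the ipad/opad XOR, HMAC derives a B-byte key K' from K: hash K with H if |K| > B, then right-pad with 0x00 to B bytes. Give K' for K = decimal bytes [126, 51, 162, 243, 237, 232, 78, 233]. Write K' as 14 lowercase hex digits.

|K| = 8 > B = 7, so first hash the key.
H(K): XOR 7e⊕33⊕a2⊕f3⊕ed⊕e8⊕4e⊕e9 = be.
Zero-pad H(K) = be to 7 bytes: K' = be 00 00 00 00 00 00.

be000000000000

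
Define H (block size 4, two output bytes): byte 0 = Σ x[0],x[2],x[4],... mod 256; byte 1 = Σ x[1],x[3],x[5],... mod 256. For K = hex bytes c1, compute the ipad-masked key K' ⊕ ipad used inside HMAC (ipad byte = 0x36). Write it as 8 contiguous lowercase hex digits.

Key hex bytes c1 is 1 byte ≤ B = 4; zero-pad to 4 bytes: K' = c1 00 00 00.
XOR each byte with 0x36: c1⊕36=f7, 00⊕36=36, 00⊕36=36, 00⊕36=36.

f7363636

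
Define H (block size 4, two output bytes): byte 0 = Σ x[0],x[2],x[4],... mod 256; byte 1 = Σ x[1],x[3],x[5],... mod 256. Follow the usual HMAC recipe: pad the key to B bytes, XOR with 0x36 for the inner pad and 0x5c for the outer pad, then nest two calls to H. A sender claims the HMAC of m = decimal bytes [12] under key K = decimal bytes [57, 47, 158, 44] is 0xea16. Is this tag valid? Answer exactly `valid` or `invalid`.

valid

Key decimal bytes [57, 47, 158, 44] = 39 2f 9e 2c is exactly B = 4 bytes: K' = 39 2f 9e 2c.
K' ⊕ ipad = 0f 19 a8 1a; K' ⊕ opad = 65 73 c2 70.
Inner hash: even-index sum = 195 mod 256 = 195; odd-index sum = 51 mod 256 = 51 → c3 33.
Outer hash (recomputed tag): even-index sum = 490 mod 256 = 234; odd-index sum = 278 mod 256 = 22 → ea 16.
Recomputed tag = ea16; claimed = ea16 → match.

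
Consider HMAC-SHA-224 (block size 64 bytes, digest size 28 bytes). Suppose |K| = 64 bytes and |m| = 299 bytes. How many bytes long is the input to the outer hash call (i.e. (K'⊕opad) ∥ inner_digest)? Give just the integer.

92

Key is 64 ≤ 64 bytes, zero-padded: |K'| = 64.
Outer input = (K'⊕opad) ∥ H(inner) → 64 + 28 = 92 bytes.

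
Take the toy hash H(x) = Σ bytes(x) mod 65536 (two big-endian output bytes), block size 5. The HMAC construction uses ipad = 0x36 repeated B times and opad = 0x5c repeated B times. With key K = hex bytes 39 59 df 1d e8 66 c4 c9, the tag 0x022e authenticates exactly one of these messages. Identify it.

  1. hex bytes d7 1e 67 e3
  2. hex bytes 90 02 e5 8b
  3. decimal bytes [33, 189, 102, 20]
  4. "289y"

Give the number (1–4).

Key hex bytes 39 59 df 1d e8 66 c4 c9 is 8 bytes > B = 5, so hash it first: H(key) = 04 69, then zero-pad to 5 bytes: K' = 04 69 00 00 00.
K' ⊕ ipad = 32 5f 36 36 36; K' ⊕ opad = 58 35 5c 5c 5c.
m1: inner = H(32 5f 36 36 36 d7 1e 67 e3) = 03 72; tag = H(58 35 5c 5c 5c 03 72) = 0216
m2: inner = H(32 5f 36 36 36 90 02 e5 8b) = 03 35; tag = H(58 35 5c 5c 5c 03 35) = 01d9
m3: inner = H(32 5f 36 36 36 21 bd 66 14) = 02 8b; tag = H(58 35 5c 5c 5c 02 8b) = 022e ← matches
m4: inner = H(32 5f 36 36 36 32 38 39 79) = 02 4f; tag = H(58 35 5c 5c 5c 02 4f) = 01f2

3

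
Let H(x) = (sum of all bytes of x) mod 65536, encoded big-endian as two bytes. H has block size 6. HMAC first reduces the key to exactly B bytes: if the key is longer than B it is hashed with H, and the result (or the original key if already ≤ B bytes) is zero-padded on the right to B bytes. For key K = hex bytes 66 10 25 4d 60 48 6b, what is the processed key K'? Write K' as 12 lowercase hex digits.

01fb00000000

|K| = 7 > B = 6, so first hash the key.
H(K): sum = 102+16+37+77+96+72+107 = 507 → 01 fb.
Zero-pad H(K) = 01 fb to 6 bytes: K' = 01 fb 00 00 00 00.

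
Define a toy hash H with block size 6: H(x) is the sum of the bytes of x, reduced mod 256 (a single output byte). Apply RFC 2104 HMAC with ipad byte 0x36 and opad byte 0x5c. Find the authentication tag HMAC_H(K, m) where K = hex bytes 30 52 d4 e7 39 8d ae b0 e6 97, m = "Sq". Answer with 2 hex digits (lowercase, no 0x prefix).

08

Key hex bytes 30 52 d4 e7 39 8d ae b0 e6 97 is 10 bytes > B = 6, so hash it first: H(key) = de, then zero-pad to 6 bytes: K' = de 00 00 00 00 00.
K' ⊕ ipad = e8 36 36 36 36 36.  K' ⊕ opad = 82 5c 5c 5c 5c 5c.
Inner input = (K'⊕ipad) ∥ m = e8 36 36 36 36 36 ∥ 53 71.
Inner hash: sum = 232+54+54+54+54+54+83+113 = 698; mod 256 = 186 → ba.
Outer input = (K'⊕opad) ∥ inner = 82 5c 5c 5c 5c 5c ∥ ba.
Outer hash (tag): sum = 130+92+92+92+92+92+186 = 776; mod 256 = 8 → 08.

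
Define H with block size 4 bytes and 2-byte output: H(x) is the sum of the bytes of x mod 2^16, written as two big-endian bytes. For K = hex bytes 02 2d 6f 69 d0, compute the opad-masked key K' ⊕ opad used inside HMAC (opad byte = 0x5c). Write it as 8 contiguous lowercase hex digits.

5d8b5c5c

Key hex bytes 02 2d 6f 69 d0 is 5 bytes > B = 4, so hash it first: H(key) = 01 d7, then zero-pad to 4 bytes: K' = 01 d7 00 00.
XOR each byte with 0x5c: 01⊕5c=5d, d7⊕5c=8b, 00⊕5c=5c, 00⊕5c=5c.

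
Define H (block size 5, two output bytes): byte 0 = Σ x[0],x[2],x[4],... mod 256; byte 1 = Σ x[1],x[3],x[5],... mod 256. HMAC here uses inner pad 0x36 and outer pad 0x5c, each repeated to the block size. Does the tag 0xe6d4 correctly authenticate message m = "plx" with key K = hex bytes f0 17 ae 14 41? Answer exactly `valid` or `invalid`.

valid

Key hex bytes f0 17 ae 14 41 is exactly B = 5 bytes: K' = f0 17 ae 14 41.
K' ⊕ ipad = c6 21 98 22 77; K' ⊕ opad = ac 4b f2 48 1d.
Inner hash: even-index sum = 577 mod 256 = 65; odd-index sum = 299 mod 256 = 43 → 41 2b.
Outer hash (recomputed tag): even-index sum = 486 mod 256 = 230; odd-index sum = 212 mod 256 = 212 → e6 d4.
Recomputed tag = e6d4; claimed = e6d4 → match.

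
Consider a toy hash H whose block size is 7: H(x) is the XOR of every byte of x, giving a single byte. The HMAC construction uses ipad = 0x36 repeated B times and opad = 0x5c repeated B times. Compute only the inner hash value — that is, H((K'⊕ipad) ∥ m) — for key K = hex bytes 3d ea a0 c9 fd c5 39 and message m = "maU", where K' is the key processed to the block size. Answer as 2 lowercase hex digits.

d0

Key hex bytes 3d ea a0 c9 fd c5 39 is exactly B = 7 bytes: K' = 3d ea a0 c9 fd c5 39.
K' ⊕ ipad = 0b dc 96 ff cb f3 0f.
Inner input = 0b dc 96 ff cb f3 0f ∥ 6d 61 55.
Inner hash: XOR 0b⊕dc⊕96⊕ff⊕cb⊕f3⊕0f⊕6d⊕61⊕55 = d0.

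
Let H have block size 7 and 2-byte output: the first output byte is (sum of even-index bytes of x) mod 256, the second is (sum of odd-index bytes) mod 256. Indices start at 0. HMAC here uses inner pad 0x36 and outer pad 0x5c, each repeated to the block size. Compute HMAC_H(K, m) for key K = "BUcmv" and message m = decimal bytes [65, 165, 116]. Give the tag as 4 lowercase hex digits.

8c7a

Key "BUcmv" = 42 55 63 6d 76 is 5 bytes ≤ B = 7; zero-pad to 7 bytes: K' = 42 55 63 6d 76 00 00.
K' ⊕ ipad = 74 63 55 5b 40 36 36.  K' ⊕ opad = 1e 09 3f 31 2a 5c 5c.
Inner input = (K'⊕ipad) ∥ m = 74 63 55 5b 40 36 36 ∥ 41 a5 74.
Inner hash: even-index sum = 484 mod 256 = 228; odd-index sum = 425 mod 256 = 169 → e4 a9.
Outer input = (K'⊕opad) ∥ inner = 1e 09 3f 31 2a 5c 5c ∥ e4 a9.
Outer hash (tag): even-index sum = 396 mod 256 = 140; odd-index sum = 378 mod 256 = 122 → 8c 7a.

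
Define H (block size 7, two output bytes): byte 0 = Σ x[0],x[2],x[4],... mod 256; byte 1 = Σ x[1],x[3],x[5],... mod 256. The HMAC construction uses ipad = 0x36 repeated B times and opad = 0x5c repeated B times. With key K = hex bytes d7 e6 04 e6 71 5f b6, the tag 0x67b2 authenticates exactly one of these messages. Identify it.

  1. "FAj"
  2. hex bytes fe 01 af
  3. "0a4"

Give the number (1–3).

Key hex bytes d7 e6 04 e6 71 5f b6 is exactly B = 7 bytes: K' = d7 e6 04 e6 71 5f b6.
K' ⊕ ipad = e1 d0 32 d0 47 69 80; K' ⊕ opad = 8b ba 58 ba 2d 03 ea.
m1: inner = H(e1 d0 32 d0 47 69 80 46 41 6a) = 1b b9; tag = H(8b ba 58 ba 2d 03 ea 1b b9) = b392
m2: inner = H(e1 d0 32 d0 47 69 80 fe 01 af) = db b6; tag = H(8b ba 58 ba 2d 03 ea db b6) = b052
m3: inner = H(e1 d0 32 d0 47 69 80 30 61 34) = 3b 6d; tag = H(8b ba 58 ba 2d 03 ea 3b 6d) = 67b2 ← matches

3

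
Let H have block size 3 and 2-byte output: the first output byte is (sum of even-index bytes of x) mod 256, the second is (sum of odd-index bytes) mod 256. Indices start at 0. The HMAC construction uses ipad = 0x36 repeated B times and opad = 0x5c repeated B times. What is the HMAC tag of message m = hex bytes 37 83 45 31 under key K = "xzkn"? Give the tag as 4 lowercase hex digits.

Key "xzkn" = 78 7a 6b 6e is 4 bytes > B = 3, so hash it first: H(key) = e3 e8, then zero-pad to 3 bytes: K' = e3 e8 00.
K' ⊕ ipad = d5 de 36.  K' ⊕ opad = bf b4 5c.
Inner input = (K'⊕ipad) ∥ m = d5 de 36 ∥ 37 83 45 31.
Inner hash: even-index sum = 447 mod 256 = 191; odd-index sum = 346 mod 256 = 90 → bf 5a.
Outer input = (K'⊕opad) ∥ inner = bf b4 5c ∥ bf 5a.
Outer hash (tag): even-index sum = 373 mod 256 = 117; odd-index sum = 371 mod 256 = 115 → 75 73.

7573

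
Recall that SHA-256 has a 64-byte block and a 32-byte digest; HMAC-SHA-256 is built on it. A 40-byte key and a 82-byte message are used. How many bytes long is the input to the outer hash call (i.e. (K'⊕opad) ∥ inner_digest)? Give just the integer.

96

Key is 40 ≤ 64 bytes, zero-padded: |K'| = 64.
Outer input = (K'⊕opad) ∥ H(inner) → 64 + 32 = 96 bytes.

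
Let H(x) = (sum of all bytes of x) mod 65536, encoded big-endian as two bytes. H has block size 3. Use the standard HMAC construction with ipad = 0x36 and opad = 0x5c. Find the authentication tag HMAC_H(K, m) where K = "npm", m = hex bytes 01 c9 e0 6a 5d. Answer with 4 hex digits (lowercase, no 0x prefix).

Key "npm" = 6e 70 6d is exactly B = 3 bytes: K' = 6e 70 6d.
K' ⊕ ipad = 58 46 5b.  K' ⊕ opad = 32 2c 31.
Inner input = (K'⊕ipad) ∥ m = 58 46 5b ∥ 01 c9 e0 6a 5d.
Inner hash: sum = 88+70+91+1+201+224+106+93 = 874 → 03 6a.
Outer input = (K'⊕opad) ∥ inner = 32 2c 31 ∥ 03 6a.
Outer hash (tag): sum = 50+44+49+3+106 = 252 → 00 fc.

00fc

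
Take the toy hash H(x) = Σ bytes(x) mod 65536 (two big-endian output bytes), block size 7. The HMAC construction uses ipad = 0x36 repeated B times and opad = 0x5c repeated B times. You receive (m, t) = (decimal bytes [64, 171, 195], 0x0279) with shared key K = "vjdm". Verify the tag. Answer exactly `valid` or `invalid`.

Key "vjdm" = 76 6a 64 6d is 4 bytes ≤ B = 7; zero-pad to 7 bytes: K' = 76 6a 64 6d 00 00 00.
K' ⊕ ipad = 40 5c 52 5b 36 36 36; K' ⊕ opad = 2a 36 38 31 5c 5c 5c.
Inner hash: sum = 64+92+82+91+54+54+54+64+171+195 = 921 → 03 99.
Outer hash (recomputed tag): sum = 42+54+56+49+92+92+92+3+153 = 633 → 02 79.
Recomputed tag = 0279; claimed = 0279 → match.

valid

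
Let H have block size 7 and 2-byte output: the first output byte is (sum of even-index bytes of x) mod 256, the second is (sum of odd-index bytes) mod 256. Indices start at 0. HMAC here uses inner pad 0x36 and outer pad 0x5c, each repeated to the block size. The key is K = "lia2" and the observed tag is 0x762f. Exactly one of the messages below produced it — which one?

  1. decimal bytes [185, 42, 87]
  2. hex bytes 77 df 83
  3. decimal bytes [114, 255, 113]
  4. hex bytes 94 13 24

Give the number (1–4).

4

Key "lia2" = 6c 69 61 32 is 4 bytes ≤ B = 7; zero-pad to 7 bytes: K' = 6c 69 61 32 00 00 00.
K' ⊕ ipad = 5a 5f 57 04 36 36 36; K' ⊕ opad = 30 35 3d 6e 5c 5c 5c.
m1: inner = H(5a 5f 57 04 36 36 36 b9 2a 57) = 47 a9; tag = H(30 35 3d 6e 5c 5c 5c 47 a9) = ce46
m2: inner = H(5a 5f 57 04 36 36 36 77 df 83) = fc 93; tag = H(30 35 3d 6e 5c 5c 5c fc 93) = b8fb
m3: inner = H(5a 5f 57 04 36 36 36 72 ff 71) = 1c 7c; tag = H(30 35 3d 6e 5c 5c 5c 1c 7c) = a11b
m4: inner = H(5a 5f 57 04 36 36 36 94 13 24) = 30 51; tag = H(30 35 3d 6e 5c 5c 5c 30 51) = 762f ← matches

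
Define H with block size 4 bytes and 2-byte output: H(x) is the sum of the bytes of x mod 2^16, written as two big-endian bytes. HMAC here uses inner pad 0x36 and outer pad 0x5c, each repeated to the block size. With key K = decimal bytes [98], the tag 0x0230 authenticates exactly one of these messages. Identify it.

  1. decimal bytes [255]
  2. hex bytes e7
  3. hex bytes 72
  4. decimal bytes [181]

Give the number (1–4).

Key decimal bytes [98] = 62 is 1 byte ≤ B = 4; zero-pad to 4 bytes: K' = 62 00 00 00.
K' ⊕ ipad = 54 36 36 36; K' ⊕ opad = 3e 5c 5c 5c.
m1: inner = H(54 36 36 36 ff) = 01 f5; tag = H(3e 5c 5c 5c 01 f5) = 0248
m2: inner = H(54 36 36 36 e7) = 01 dd; tag = H(3e 5c 5c 5c 01 dd) = 0230 ← matches
m3: inner = H(54 36 36 36 72) = 01 68; tag = H(3e 5c 5c 5c 01 68) = 01bb
m4: inner = H(54 36 36 36 b5) = 01 ab; tag = H(3e 5c 5c 5c 01 ab) = 01fe

2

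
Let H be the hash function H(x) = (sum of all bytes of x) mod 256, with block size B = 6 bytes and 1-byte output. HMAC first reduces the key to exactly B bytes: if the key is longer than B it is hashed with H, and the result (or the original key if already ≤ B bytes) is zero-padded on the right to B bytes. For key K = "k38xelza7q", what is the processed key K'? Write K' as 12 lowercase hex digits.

a20000000000

|K| = 10 > B = 6, so first hash the key.
H(K): sum = 107+51+56+120+101+108+122+97+55+113 = 930; mod 256 = 162 → a2.
Zero-pad H(K) = a2 to 6 bytes: K' = a2 00 00 00 00 00.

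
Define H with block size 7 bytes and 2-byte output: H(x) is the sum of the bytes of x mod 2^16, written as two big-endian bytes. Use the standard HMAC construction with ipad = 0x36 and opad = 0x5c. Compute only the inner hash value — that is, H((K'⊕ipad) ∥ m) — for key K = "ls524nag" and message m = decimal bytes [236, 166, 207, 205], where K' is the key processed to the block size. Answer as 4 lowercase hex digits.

04f6

Key "ls524nag" = 6c 73 35 32 34 6e 61 67 is 8 bytes > B = 7, so hash it first: H(key) = 02 b0, then zero-pad to 7 bytes: K' = 02 b0 00 00 00 00 00.
K' ⊕ ipad = 34 86 36 36 36 36 36.
Inner input = 34 86 36 36 36 36 36 ∥ ec a6 cf cd.
Inner hash: sum = 52+134+54+54+54+54+54+236+166+207+205 = 1270 → 04 f6.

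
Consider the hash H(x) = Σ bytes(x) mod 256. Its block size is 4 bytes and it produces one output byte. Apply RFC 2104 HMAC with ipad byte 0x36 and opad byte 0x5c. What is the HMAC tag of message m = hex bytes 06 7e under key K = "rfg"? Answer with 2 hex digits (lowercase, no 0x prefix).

9e

Key "rfg" = 72 66 67 is 3 bytes ≤ B = 4; zero-pad to 4 bytes: K' = 72 66 67 00.
K' ⊕ ipad = 44 50 51 36.  K' ⊕ opad = 2e 3a 3b 5c.
Inner input = (K'⊕ipad) ∥ m = 44 50 51 36 ∥ 06 7e.
Inner hash: sum = 68+80+81+54+6+126 = 415; mod 256 = 159 → 9f.
Outer input = (K'⊕opad) ∥ inner = 2e 3a 3b 5c ∥ 9f.
Outer hash (tag): sum = 46+58+59+92+159 = 414; mod 256 = 158 → 9e.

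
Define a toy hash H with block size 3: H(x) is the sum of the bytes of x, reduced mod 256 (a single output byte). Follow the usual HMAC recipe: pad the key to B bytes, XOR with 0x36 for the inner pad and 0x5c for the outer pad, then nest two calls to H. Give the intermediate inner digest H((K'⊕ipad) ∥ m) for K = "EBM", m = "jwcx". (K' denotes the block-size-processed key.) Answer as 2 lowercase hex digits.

Key "EBM" = 45 42 4d is exactly B = 3 bytes: K' = 45 42 4d.
K' ⊕ ipad = 73 74 7b.
Inner input = 73 74 7b ∥ 6a 77 63 78.
Inner hash: sum = 115+116+123+106+119+99+120 = 798; mod 256 = 30 → 1e.

1e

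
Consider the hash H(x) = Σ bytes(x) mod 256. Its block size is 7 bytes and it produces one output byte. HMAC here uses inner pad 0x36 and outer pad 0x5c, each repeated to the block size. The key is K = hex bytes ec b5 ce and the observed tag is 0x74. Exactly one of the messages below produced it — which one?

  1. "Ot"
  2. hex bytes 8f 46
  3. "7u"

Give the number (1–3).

Key hex bytes ec b5 ce is 3 bytes ≤ B = 7; zero-pad to 7 bytes: K' = ec b5 ce 00 00 00 00.
K' ⊕ ipad = da 83 f8 36 36 36 36; K' ⊕ opad = b0 e9 92 5c 5c 5c 5c.
m1: inner = H(da 83 f8 36 36 36 36 4f 74) = f0; tag = H(b0 e9 92 5c 5c 5c 5c f0) = 8b
m2: inner = H(da 83 f8 36 36 36 36 8f 46) = 02; tag = H(b0 e9 92 5c 5c 5c 5c 02) = 9d
m3: inner = H(da 83 f8 36 36 36 36 37 75) = d9; tag = H(b0 e9 92 5c 5c 5c 5c d9) = 74 ← matches

3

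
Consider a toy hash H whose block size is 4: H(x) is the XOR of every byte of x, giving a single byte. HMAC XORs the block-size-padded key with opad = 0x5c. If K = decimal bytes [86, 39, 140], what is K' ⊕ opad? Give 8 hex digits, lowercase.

Key decimal bytes [86, 39, 140] = 56 27 8c is 3 bytes ≤ B = 4; zero-pad to 4 bytes: K' = 56 27 8c 00.
XOR each byte with 0x5c: 56⊕5c=0a, 27⊕5c=7b, 8c⊕5c=d0, 00⊕5c=5c.

0a7bd05c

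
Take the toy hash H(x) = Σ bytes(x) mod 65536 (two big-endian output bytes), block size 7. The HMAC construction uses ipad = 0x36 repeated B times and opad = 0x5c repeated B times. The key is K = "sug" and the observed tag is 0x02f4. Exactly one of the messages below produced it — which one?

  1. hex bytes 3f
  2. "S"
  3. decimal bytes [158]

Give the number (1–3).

Key "sug" = 73 75 67 is 3 bytes ≤ B = 7; zero-pad to 7 bytes: K' = 73 75 67 00 00 00 00.
K' ⊕ ipad = 45 43 51 36 36 36 36; K' ⊕ opad = 2f 29 3b 5c 5c 5c 5c.
m1: inner = H(45 43 51 36 36 36 36 3f) = 01 f0; tag = H(2f 29 3b 5c 5c 5c 5c 01 f0) = 02f4 ← matches
m2: inner = H(45 43 51 36 36 36 36 53) = 02 04; tag = H(2f 29 3b 5c 5c 5c 5c 02 04) = 0209
m3: inner = H(45 43 51 36 36 36 36 9e) = 02 4f; tag = H(2f 29 3b 5c 5c 5c 5c 02 4f) = 0254

1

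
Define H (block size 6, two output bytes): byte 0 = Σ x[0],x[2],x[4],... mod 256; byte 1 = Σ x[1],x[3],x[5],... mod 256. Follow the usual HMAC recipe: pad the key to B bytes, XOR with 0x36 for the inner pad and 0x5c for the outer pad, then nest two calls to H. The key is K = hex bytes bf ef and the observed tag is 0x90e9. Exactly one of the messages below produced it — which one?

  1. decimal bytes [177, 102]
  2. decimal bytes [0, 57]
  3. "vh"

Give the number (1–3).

Key hex bytes bf ef is 2 bytes ≤ B = 6; zero-pad to 6 bytes: K' = bf ef 00 00 00 00.
K' ⊕ ipad = 89 d9 36 36 36 36; K' ⊕ opad = e3 b3 5c 5c 5c 5c.
m1: inner = H(89 d9 36 36 36 36 b1 66) = a6 ab; tag = H(e3 b3 5c 5c 5c 5c a6 ab) = 4116
m2: inner = H(89 d9 36 36 36 36 00 39) = f5 7e; tag = H(e3 b3 5c 5c 5c 5c f5 7e) = 90e9 ← matches
m3: inner = H(89 d9 36 36 36 36 76 68) = 6b ad; tag = H(e3 b3 5c 5c 5c 5c 6b ad) = 0618

2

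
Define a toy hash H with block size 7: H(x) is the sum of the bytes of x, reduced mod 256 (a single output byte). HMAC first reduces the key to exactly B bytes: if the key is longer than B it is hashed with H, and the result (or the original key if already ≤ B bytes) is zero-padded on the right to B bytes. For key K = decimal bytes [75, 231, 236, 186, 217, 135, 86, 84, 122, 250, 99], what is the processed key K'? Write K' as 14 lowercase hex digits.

b9000000000000

|K| = 11 > B = 7, so first hash the key.
H(K): sum = 75+231+236+186+217+135+86+84+122+250+99 = 1721; mod 256 = 185 → b9.
Zero-pad H(K) = b9 to 7 bytes: K' = b9 00 00 00 00 00 00.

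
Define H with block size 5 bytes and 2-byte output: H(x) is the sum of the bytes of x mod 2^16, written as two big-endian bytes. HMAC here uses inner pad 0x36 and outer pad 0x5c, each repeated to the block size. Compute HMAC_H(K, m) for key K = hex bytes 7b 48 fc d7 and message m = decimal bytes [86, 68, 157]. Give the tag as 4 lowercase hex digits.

Key hex bytes 7b 48 fc d7 is 4 bytes ≤ B = 5; zero-pad to 5 bytes: K' = 7b 48 fc d7 00.
K' ⊕ ipad = 4d 7e ca e1 36.  K' ⊕ opad = 27 14 a0 8b 5c.
Inner input = (K'⊕ipad) ∥ m = 4d 7e ca e1 36 ∥ 56 44 9d.
Inner hash: sum = 77+126+202+225+54+86+68+157 = 995 → 03 e3.
Outer input = (K'⊕opad) ∥ inner = 27 14 a0 8b 5c ∥ 03 e3.
Outer hash (tag): sum = 39+20+160+139+92+3+227 = 680 → 02 a8.

02a8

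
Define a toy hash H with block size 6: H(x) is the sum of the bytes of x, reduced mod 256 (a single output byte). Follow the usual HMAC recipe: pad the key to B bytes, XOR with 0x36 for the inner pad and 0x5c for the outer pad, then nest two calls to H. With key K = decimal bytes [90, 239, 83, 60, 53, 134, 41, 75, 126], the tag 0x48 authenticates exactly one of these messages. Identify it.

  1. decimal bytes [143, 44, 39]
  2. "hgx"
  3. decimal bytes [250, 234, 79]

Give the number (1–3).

1

Key decimal bytes [90, 239, 83, 60, 53, 134, 41, 75, 126] = 5a ef 53 3c 35 86 29 4b 7e is 9 bytes > B = 6, so hash it first: H(key) = 85, then zero-pad to 6 bytes: K' = 85 00 00 00 00 00.
K' ⊕ ipad = b3 36 36 36 36 36; K' ⊕ opad = d9 5c 5c 5c 5c 5c.
m1: inner = H(b3 36 36 36 36 36 8f 2c 27) = a3; tag = H(d9 5c 5c 5c 5c 5c a3) = 48 ← matches
m2: inner = H(b3 36 36 36 36 36 68 67 78) = 08; tag = H(d9 5c 5c 5c 5c 5c 08) = ad
m3: inner = H(b3 36 36 36 36 36 fa ea 4f) = f4; tag = H(d9 5c 5c 5c 5c 5c f4) = 99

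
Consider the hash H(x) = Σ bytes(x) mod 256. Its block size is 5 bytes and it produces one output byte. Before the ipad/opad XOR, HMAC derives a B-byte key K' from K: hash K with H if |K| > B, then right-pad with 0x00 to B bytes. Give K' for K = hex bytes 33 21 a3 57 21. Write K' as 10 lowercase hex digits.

3321a35721

Key hex bytes 33 21 a3 57 21 is exactly B = 5 bytes: K' = 33 21 a3 57 21.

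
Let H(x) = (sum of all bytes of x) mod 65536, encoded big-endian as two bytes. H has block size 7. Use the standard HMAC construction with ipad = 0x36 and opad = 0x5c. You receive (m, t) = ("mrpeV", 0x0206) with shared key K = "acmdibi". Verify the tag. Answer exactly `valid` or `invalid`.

Key "acmdibi" = 61 63 6d 64 69 62 69 is exactly B = 7 bytes: K' = 61 63 6d 64 69 62 69.
K' ⊕ ipad = 57 55 5b 52 5f 54 5f; K' ⊕ opad = 3d 3f 31 38 35 3e 35.
Inner hash: sum = 87+85+91+82+95+84+95+109+114+112+101+86 = 1141 → 04 75.
Outer hash (recomputed tag): sum = 61+63+49+56+53+62+53+4+117 = 518 → 02 06.
Recomputed tag = 0206; claimed = 0206 → match.

valid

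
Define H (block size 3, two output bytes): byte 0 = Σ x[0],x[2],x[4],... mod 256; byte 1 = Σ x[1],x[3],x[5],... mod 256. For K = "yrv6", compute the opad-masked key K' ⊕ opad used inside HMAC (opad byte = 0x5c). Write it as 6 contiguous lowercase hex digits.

b3f45c

Key "yrv6" = 79 72 76 36 is 4 bytes > B = 3, so hash it first: H(key) = ef a8, then zero-pad to 3 bytes: K' = ef a8 00.
XOR each byte with 0x5c: ef⊕5c=b3, a8⊕5c=f4, 00⊕5c=5c.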